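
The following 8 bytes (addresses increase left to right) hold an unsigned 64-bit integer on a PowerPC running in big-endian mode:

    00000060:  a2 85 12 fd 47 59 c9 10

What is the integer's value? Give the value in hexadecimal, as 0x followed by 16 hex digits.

Big-endian: lowest address holds the most-significant byte.
The bytes are already most-significant first: 0xA28512FD4759C910.

0xA28512FD4759C910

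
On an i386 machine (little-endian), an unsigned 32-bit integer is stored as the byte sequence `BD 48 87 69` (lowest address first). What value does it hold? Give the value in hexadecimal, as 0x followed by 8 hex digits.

0x698748BD

Little-endian: lowest address holds the least-significant byte.
Reassemble most-significant byte first: 69 87 48 BD → 0x698748BD.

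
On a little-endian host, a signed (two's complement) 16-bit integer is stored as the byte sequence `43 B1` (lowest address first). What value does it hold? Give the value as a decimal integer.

In little-endian order the low byte comes first in memory.
Reassemble most-significant byte first: B1 43 → 0xB143.
Top bit is set, so as a signed 16-bit value this is 0xB143 − 2^16 = -20157.

-20157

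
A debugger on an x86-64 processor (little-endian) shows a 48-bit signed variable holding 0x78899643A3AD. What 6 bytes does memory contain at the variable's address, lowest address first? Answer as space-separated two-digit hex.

Split into bytes (most-significant first): 78 89 96 43 A3 AD.
In little-endian order the low byte comes first in memory.
So at ascending addresses the bytes are AD A3 43 96 89 78.

AD A3 43 96 89 78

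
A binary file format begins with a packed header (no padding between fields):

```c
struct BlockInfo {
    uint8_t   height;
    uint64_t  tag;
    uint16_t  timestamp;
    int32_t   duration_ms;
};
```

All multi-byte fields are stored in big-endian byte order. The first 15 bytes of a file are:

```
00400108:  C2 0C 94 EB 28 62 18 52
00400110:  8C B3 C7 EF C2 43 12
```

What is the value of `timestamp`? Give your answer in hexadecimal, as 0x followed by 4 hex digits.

0xB3C7

`timestamp` follows `height` (1 B), `tag` (8 B), so it starts at offset 1 + 8 = 9 and occupies 2 bytes.
Bytes at offsets 9..10: B3 C7.
In big-endian order the high byte comes first in memory.
The bytes are already most-significant first: 0xB3C7.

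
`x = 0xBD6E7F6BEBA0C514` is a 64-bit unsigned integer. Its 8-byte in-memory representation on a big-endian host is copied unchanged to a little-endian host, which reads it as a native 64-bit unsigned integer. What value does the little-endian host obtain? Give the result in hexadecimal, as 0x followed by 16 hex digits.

Stored big-endian, the bytes at ascending addresses are BD 6E 7F 6B EB A0 C5 14.
Read back as little-endian, the first byte is least significant, giving 0x14C5A0EB6B7F6EBD.

0x14C5A0EB6B7F6EBD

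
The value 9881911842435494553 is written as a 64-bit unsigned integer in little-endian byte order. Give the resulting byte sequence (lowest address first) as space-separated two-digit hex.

99 F2 17 CE 76 9A 23 89

9881911842435494553 in hexadecimal, padded to 64 bits, is 0x89239A76CE17F299.
Split into bytes (most-significant first): 89 23 9A 76 CE 17 F2 99.
In little-endian order the low byte comes first in memory.
So at ascending addresses the bytes are 99 F2 17 CE 76 9A 23 89.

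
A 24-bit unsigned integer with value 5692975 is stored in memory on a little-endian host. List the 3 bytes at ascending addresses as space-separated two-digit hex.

2F DE 56

5692975 in hexadecimal, padded to 24 bits, is 0x56DE2F.
Split into bytes (most-significant first): 56 DE 2F.
In little-endian order the low byte comes first in memory.
So at ascending addresses the bytes are 2F DE 56.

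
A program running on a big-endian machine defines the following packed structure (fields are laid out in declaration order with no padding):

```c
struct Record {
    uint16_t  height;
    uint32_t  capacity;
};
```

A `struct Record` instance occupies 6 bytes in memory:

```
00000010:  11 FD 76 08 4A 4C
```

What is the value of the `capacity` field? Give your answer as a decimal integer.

1980254796

`capacity` follows `height` (2 bytes), so it starts at byte offset 2 and occupies 4 bytes.
Bytes at offsets 2..5: 76 08 4A 4C.
In big-endian order the high byte comes first in memory.
The bytes are already most-significant first: 0x76084A4C.
0x76084A4C = 1980254796.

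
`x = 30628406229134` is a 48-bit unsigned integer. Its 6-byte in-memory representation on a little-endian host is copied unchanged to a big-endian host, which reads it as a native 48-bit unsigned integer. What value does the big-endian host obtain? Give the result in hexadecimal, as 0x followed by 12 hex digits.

0x8EF8453BDB1B

30628406229134 in 48-bit hexadecimal is 0x1BDB3B45F88E.
Stored little-endian, the bytes at ascending addresses are 8E F8 45 3B DB 1B.
Read back as big-endian, the last byte is least significant, giving 0x8EF8453BDB1B.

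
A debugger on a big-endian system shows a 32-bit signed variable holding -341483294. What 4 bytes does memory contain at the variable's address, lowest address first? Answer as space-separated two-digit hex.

EB A5 60 E2

Two's complement of -341483294 in 32 bits: 341483294 = 0x145A9F1E; invert → 0xEBA560E1; add 1 → 0xEBA560E2.
Split into bytes (most-significant first): EB A5 60 E2.
Big-endian stores the most-significant byte at the lowest address.
So the memory order matches the most-significant-first order: EB A5 60 E2.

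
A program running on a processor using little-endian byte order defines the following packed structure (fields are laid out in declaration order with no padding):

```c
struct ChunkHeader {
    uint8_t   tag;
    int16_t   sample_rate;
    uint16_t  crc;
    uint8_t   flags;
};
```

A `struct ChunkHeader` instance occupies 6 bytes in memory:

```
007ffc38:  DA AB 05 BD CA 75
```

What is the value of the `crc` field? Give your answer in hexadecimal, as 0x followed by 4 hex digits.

0xCABD

`crc` follows `tag` (1 B), `sample_rate` (2 B), so it starts at offset 1 + 2 = 3 and occupies 2 bytes.
Bytes at offsets 3..4: BD CA.
Little-endian: lowest address holds the least-significant byte.
Reassemble most-significant byte first: CA BD → 0xCABD.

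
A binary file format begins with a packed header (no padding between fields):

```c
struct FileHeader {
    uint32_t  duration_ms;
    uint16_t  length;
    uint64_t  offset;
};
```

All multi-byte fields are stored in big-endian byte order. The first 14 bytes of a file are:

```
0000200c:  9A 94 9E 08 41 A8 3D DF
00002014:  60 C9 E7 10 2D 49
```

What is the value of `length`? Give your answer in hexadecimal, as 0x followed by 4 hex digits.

0x41A8

`length` follows `duration_ms` (4 bytes), so it starts at byte offset 4 and occupies 2 bytes.
Bytes at offsets 4..5: 41 A8.
Big-endian: lowest address holds the most-significant byte.
The bytes are already most-significant first: 0x41A8.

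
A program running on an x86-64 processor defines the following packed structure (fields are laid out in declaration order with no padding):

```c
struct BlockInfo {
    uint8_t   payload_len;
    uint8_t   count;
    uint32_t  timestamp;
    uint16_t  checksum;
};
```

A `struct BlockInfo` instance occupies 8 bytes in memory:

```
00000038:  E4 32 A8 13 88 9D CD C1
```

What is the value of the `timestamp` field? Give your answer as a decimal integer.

`timestamp` follows `payload_len` (1 B), `count` (1 B), so it starts at offset 1 + 1 = 2 and occupies 4 bytes.
Bytes at offsets 2..5: A8 13 88 9D.
Little-endian stores the least-significant byte at the lowest address.
Reassemble most-significant byte first: 9D 88 13 A8 → 0x9D8813A8.
0x9D8813A8 = 2642940840.

2642940840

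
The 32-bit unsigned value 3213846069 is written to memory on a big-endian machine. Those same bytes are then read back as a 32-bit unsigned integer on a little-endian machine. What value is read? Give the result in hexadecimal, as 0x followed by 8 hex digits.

0x35668FBF

3213846069 in 32-bit hexadecimal is 0xBF8F6635.
Stored big-endian, the bytes at ascending addresses are BF 8F 66 35.
Read back as little-endian, the first byte is least significant, giving 0x35668FBF.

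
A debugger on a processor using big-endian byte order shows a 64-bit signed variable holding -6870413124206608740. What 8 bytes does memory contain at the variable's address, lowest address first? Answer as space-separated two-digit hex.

Two's complement of -6870413124206608740 in 64 bits: 6870413124206608740 = 0x5F589C55E0844164; invert → 0xA0A763AA1F7BBE9B; add 1 → 0xA0A763AA1F7BBE9C.
Split into bytes (most-significant first): A0 A7 63 AA 1F 7B BE 9C.
Big-endian: lowest address holds the most-significant byte.
So the memory order matches the most-significant-first order: A0 A7 63 AA 1F 7B BE 9C.

A0 A7 63 AA 1F 7B BE 9C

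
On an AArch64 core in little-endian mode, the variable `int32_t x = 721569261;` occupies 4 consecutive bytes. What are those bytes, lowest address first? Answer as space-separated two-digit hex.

ED 45 02 2B

721569261 in hexadecimal, padded to 32 bits, is 0x2B0245ED.
Split into bytes (most-significant first): 2B 02 45 ED.
In little-endian order the low byte comes first in memory.
So at ascending addresses the bytes are ED 45 02 2B.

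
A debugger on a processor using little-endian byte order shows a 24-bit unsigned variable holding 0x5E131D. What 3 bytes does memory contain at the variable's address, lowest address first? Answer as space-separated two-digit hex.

1D 13 5E

Split into bytes (most-significant first): 5E 13 1D.
Little-endian: lowest address holds the least-significant byte.
So at ascending addresses the bytes are 1D 13 5E.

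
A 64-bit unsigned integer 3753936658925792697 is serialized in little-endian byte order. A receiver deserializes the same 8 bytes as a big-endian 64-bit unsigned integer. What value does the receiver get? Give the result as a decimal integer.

3753936658925792697 in 64-bit hexadecimal is 0x3418A9808896ADB9.
Stored little-endian, the bytes at ascending addresses are B9 AD 96 88 80 A9 18 34.
Read back as big-endian, the last byte is least significant, giving 0xB9AD968880A91834.
0xB9AD968880A91834 = 13379515581005895732.

13379515581005895732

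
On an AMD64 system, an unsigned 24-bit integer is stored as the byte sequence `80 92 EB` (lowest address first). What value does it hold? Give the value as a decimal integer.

Little-endian stores the least-significant byte at the lowest address.
Reassemble most-significant byte first: EB 92 80 → 0xEB9280.
0xEB9280 = 15438464.

15438464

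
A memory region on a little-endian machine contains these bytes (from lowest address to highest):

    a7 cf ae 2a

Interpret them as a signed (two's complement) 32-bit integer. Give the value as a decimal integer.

716099495

Little-endian stores the least-significant byte at the lowest address.
Reassemble most-significant byte first: 2A AE CF A7 → 0x2AAECFA7.
0x2AAECFA7 = 716099495.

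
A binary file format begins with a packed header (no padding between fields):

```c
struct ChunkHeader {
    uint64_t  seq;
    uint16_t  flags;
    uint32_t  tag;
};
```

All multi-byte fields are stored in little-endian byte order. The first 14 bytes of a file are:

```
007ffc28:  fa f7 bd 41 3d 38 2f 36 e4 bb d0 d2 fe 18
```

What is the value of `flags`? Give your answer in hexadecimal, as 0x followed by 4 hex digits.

0xBBE4

`flags` follows `seq` (8 bytes), so it starts at byte offset 8 and occupies 2 bytes.
Bytes at offsets 8..9: E4 BB.
Little-endian stores the least-significant byte at the lowest address.
Reassemble most-significant byte first: BB E4 → 0xBBE4.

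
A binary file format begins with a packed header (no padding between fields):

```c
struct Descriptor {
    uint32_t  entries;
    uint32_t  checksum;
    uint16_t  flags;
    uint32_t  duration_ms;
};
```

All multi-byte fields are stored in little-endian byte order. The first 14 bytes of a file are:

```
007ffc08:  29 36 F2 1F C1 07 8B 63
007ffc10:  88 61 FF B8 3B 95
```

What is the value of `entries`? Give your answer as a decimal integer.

`entries` is the first field, at byte offset 0, occupying 4 bytes.
Bytes at offsets 0..3: 29 36 F2 1F.
Little-endian stores the least-significant byte at the lowest address.
Reassemble most-significant byte first: 1F F2 36 29 → 0x1FF23629.
0x1FF23629 = 535967273.

535967273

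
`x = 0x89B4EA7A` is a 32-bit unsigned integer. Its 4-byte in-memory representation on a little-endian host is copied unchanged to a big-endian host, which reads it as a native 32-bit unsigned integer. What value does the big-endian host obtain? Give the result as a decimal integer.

Stored little-endian, the bytes at ascending addresses are 7A EA B4 89.
Read back as big-endian, the last byte is least significant, giving 0x7AEAB489.
0x7AEAB489 = 2062201993.

2062201993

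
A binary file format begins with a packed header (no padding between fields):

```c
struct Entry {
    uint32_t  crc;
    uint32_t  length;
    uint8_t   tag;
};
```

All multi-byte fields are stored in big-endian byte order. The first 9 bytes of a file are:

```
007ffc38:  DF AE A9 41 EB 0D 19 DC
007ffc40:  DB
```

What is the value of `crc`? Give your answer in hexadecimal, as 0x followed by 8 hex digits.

`crc` is the first field, at byte offset 0, occupying 4 bytes.
Bytes at offsets 0..3: DF AE A9 41.
Big-endian: lowest address holds the most-significant byte.
The bytes are already most-significant first: 0xDFAEA941.

0xDFAEA941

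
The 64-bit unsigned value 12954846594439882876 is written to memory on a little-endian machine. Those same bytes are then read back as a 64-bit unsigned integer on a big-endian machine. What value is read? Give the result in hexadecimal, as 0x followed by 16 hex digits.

0x7CA8440557DCC8B3

12954846594439882876 in 64-bit hexadecimal is 0xB3C8DC570544A87C.
Stored little-endian, the bytes at ascending addresses are 7C A8 44 05 57 DC C8 B3.
Read back as big-endian, the last byte is least significant, giving 0x7CA8440557DCC8B3.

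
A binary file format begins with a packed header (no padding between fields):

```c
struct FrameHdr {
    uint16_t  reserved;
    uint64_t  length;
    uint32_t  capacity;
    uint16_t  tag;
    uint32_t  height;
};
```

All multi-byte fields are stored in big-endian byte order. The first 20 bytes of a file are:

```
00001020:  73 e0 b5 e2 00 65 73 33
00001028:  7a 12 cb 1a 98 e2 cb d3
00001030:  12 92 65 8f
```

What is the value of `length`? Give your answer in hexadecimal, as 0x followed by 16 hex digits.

`length` follows `reserved` (2 bytes), so it starts at byte offset 2 and occupies 8 bytes.
Bytes at offsets 2..9: B5 E2 00 65 73 33 7A 12.
Big-endian stores the most-significant byte at the lowest address.
The bytes are already most-significant first: 0xB5E2006573337A12.

0xB5E2006573337A12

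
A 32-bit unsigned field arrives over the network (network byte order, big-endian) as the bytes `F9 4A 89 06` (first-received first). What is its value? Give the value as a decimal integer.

Big-endian: lowest address holds the most-significant byte.
The bytes are already most-significant first: 0xF94A8906.
0xF94A8906 = 4182411526.

4182411526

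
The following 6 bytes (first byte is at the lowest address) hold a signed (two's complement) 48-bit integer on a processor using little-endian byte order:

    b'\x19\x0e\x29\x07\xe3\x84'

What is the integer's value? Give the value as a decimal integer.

-135364364136935

Little-endian: lowest address holds the least-significant byte.
Reassemble most-significant byte first: 84 E3 07 29 0E 19 → 0x84E307290E19.
Top bit is set, so as a signed 48-bit value this is 0x84E307290E19 − 2^48 = -135364364136935.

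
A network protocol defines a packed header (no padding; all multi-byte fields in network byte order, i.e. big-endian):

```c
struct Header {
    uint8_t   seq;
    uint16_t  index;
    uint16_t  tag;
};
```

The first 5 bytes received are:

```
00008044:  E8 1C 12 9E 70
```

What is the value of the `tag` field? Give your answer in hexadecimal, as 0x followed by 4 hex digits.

0x9E70

`tag` follows `seq` (1 B), `index` (2 B), so it starts at offset 1 + 2 = 3 and occupies 2 bytes.
Bytes at offsets 3..4: 9E 70.
In big-endian order the high byte comes first in memory.
The bytes are already most-significant first: 0x9E70.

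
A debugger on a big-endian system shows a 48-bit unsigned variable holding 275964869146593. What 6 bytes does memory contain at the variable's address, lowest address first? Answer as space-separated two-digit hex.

275964869146593 in hexadecimal, padded to 48 bits, is 0xFAFD13FEF7E1.
Split into bytes (most-significant first): FA FD 13 FE F7 E1.
Big-endian stores the most-significant byte at the lowest address.
So the memory order matches the most-significant-first order: FA FD 13 FE F7 E1.

FA FD 13 FE F7 E1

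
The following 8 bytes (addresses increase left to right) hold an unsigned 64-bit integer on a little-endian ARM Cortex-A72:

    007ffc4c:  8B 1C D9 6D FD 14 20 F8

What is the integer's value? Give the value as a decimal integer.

Little-endian stores the least-significant byte at the lowest address.
Reassemble most-significant byte first: F8 20 14 FD 6D D9 1C 8B → 0xF82014FD6DD91C8B.
0xF82014FD6DD91C8B = 17879313599363095691.

17879313599363095691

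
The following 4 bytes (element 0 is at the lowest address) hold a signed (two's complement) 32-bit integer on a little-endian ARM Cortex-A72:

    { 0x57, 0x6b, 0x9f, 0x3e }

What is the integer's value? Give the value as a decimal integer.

Little-endian stores the least-significant byte at the lowest address.
Reassemble most-significant byte first: 3E 9F 6B 57 → 0x3E9F6B57.
0x3E9F6B57 = 1050635095.

1050635095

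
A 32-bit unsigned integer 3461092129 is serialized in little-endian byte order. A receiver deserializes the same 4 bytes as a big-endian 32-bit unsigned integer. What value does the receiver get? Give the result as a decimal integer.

554912974

3461092129 in 32-bit hexadecimal is 0xCE4C1321.
Stored little-endian, the bytes at ascending addresses are 21 13 4C CE.
Read back as big-endian, the last byte is least significant, giving 0x21134CCE.
0x21134CCE = 554912974.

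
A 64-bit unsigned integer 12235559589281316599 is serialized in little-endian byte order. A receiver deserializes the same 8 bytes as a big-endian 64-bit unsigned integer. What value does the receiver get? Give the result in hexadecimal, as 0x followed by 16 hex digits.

0xF7BE3CA39E70CDA9

12235559589281316599 in 64-bit hexadecimal is 0xA9CD709EA33CBEF7.
Stored little-endian, the bytes at ascending addresses are F7 BE 3C A3 9E 70 CD A9.
Read back as big-endian, the last byte is least significant, giving 0xF7BE3CA39E70CDA9.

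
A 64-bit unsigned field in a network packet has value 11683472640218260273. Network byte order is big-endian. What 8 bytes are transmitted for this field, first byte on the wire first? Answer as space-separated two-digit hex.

11683472640218260273 in hexadecimal, padded to 64 bits, is 0xA2240876EF346331.
Split into bytes (most-significant first): A2 24 08 76 EF 34 63 31.
In big-endian order the high byte comes first in memory.
So the memory order matches the most-significant-first order: A2 24 08 76 EF 34 63 31.

A2 24 08 76 EF 34 63 31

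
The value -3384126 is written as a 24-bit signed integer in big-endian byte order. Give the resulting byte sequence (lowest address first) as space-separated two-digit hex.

Two's complement of -3384126 in 24 bits: 3384126 = 0x33A33E; invert → 0xCC5CC1; add 1 → 0xCC5CC2.
Split into bytes (most-significant first): CC 5C C2.
Big-endian stores the most-significant byte at the lowest address.
So the memory order matches the most-significant-first order: CC 5C C2.

CC 5C C2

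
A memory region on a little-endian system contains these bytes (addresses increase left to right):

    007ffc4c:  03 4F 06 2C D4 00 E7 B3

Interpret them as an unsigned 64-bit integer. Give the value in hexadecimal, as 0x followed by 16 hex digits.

In little-endian order the low byte comes first in memory.
Reassemble most-significant byte first: B3 E7 00 D4 2C 06 4F 03 → 0xB3E700D42C064F03.

0xB3E700D42C064F03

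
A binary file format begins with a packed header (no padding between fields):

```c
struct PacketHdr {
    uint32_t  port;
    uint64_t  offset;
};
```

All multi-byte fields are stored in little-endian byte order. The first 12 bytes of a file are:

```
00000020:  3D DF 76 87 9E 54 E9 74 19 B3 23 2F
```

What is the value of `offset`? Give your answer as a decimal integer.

3396755465884488862

`offset` follows `port` (4 bytes), so it starts at byte offset 4 and occupies 8 bytes.
Bytes at offsets 4..11: 9E 54 E9 74 19 B3 23 2F.
In little-endian order the low byte comes first in memory.
Reassemble most-significant byte first: 2F 23 B3 19 74 E9 54 9E → 0x2F23B31974E9549E.
0x2F23B31974E9549E = 3396755465884488862.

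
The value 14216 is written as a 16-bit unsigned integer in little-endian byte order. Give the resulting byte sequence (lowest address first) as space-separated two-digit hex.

88 37

14216 in hexadecimal, padded to 16 bits, is 0x3788.
Split into bytes (most-significant first): 37 88.
In little-endian order the low byte comes first in memory.
So at ascending addresses the bytes are 88 37.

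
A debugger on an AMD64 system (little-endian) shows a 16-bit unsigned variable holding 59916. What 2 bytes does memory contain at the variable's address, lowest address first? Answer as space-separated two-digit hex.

59916 in hexadecimal, padded to 16 bits, is 0xEA0C.
Split into bytes (most-significant first): EA 0C.
In little-endian order the low byte comes first in memory.
So at ascending addresses the bytes are 0C EA.

0C EA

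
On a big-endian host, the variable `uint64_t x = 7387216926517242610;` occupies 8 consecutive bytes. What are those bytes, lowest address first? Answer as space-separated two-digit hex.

7387216926517242610 in hexadecimal, padded to 64 bits, is 0x6684AAA7CFD02AF2.
Split into bytes (most-significant first): 66 84 AA A7 CF D0 2A F2.
In big-endian order the high byte comes first in memory.
So the memory order matches the most-significant-first order: 66 84 AA A7 CF D0 2A F2.

66 84 AA A7 CF D0 2A F2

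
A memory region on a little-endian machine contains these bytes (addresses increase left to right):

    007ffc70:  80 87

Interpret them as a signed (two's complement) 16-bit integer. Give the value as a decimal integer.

-30848

Little-endian stores the least-significant byte at the lowest address.
Reassemble most-significant byte first: 87 80 → 0x8780.
Top bit is set, so as a signed 16-bit value this is 0x8780 − 2^16 = -30848.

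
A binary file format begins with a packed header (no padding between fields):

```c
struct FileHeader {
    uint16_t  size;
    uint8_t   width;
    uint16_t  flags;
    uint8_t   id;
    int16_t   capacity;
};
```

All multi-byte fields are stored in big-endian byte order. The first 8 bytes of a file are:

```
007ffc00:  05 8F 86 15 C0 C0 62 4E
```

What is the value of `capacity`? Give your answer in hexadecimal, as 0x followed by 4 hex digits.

`capacity` follows `size` (2 B), `width` (1 B), `flags` (2 B), `id` (1 B), so it starts at offset 2 + 1 + 2 + 1 = 6 and occupies 2 bytes.
Bytes at offsets 6..7: 62 4E.
In big-endian order the high byte comes first in memory.
The bytes are already most-significant first: 0x624E.

0x624E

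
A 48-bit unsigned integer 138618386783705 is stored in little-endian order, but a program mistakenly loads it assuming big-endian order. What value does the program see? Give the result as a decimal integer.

138618386783705 in 48-bit hexadecimal is 0x7E129BB41DD9.
Stored little-endian, the bytes at ascending addresses are D9 1D B4 9B 12 7E.
Read back as big-endian, the last byte is least significant, giving 0xD91DB49B127E.
0xD91DB49B127E = 238721607340670.

238721607340670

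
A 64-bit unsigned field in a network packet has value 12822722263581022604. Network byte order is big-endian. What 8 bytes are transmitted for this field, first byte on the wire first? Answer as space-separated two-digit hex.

12822722263581022604 in hexadecimal, padded to 64 bits, is 0xB1F375F6063D598C.
Split into bytes (most-significant first): B1 F3 75 F6 06 3D 59 8C.
In big-endian order the high byte comes first in memory.
So the memory order matches the most-significant-first order: B1 F3 75 F6 06 3D 59 8C.

B1 F3 75 F6 06 3D 59 8C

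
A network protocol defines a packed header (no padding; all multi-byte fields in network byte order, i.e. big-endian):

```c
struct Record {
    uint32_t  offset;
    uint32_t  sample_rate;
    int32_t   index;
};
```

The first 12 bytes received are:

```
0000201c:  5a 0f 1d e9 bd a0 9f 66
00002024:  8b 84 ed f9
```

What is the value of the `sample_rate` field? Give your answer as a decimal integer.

3181420390

`sample_rate` follows `offset` (4 bytes), so it starts at byte offset 4 and occupies 4 bytes.
Bytes at offsets 4..7: BD A0 9F 66.
Big-endian stores the most-significant byte at the lowest address.
The bytes are already most-significant first: 0xBDA09F66.
0xBDA09F66 = 3181420390.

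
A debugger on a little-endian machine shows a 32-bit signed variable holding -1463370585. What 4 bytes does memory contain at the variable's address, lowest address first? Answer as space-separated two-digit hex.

A7 BC C6 A8

Two's complement of -1463370585 in 32 bits: 1463370585 = 0x57394359; invert → 0xA8C6BCA6; add 1 → 0xA8C6BCA7.
Split into bytes (most-significant first): A8 C6 BC A7.
Little-endian stores the least-significant byte at the lowest address.
So at ascending addresses the bytes are A7 BC C6 A8.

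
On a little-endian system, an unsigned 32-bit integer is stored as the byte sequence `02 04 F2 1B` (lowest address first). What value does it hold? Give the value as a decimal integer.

In little-endian order the low byte comes first in memory.
Reassemble most-significant byte first: 1B F2 04 02 → 0x1BF20402.
0x1BF20402 = 468845570.

468845570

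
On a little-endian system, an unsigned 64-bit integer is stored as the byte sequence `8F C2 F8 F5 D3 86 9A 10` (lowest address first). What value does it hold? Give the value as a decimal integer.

Little-endian stores the least-significant byte at the lowest address.
Reassemble most-significant byte first: 10 9A 86 D3 F5 F8 C2 8F → 0x109A86D3F5F8C28F.
0x109A86D3F5F8C28F = 1196416895943230095.

1196416895943230095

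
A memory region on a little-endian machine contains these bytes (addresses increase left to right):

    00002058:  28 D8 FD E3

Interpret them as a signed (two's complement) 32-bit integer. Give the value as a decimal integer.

-469903320

In little-endian order the low byte comes first in memory.
Reassemble most-significant byte first: E3 FD D8 28 → 0xE3FDD828.
Top bit is set, so as a signed 32-bit value this is 0xE3FDD828 − 2^32 = -469903320.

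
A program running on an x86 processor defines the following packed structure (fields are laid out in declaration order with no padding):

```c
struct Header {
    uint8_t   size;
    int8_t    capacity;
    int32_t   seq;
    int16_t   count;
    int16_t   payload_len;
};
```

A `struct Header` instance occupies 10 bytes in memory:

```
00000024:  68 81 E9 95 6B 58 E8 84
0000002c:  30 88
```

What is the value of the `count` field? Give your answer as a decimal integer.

`count` follows `size` (1 B), `capacity` (1 B), `seq` (4 B), so it starts at offset 1 + 1 + 4 = 6 and occupies 2 bytes.
Bytes at offsets 6..7: E8 84.
Little-endian: lowest address holds the least-significant byte.
Reassemble most-significant byte first: 84 E8 → 0x84E8.
Top bit is set, so as a signed 16-bit value this is 0x84E8 − 2^16 = -31512.

-31512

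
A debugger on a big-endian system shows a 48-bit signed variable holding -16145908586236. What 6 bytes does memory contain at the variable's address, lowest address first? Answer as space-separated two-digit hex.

F1 50 BC DA A9 04

Two's complement of -16145908586236 in 48 bits: 16145908586236 = 0x0EAF432556FC; invert → 0xF150BCDAA903; add 1 → 0xF150BCDAA904.
Split into bytes (most-significant first): F1 50 BC DA A9 04.
In big-endian order the high byte comes first in memory.
So the memory order matches the most-significant-first order: F1 50 BC DA A9 04.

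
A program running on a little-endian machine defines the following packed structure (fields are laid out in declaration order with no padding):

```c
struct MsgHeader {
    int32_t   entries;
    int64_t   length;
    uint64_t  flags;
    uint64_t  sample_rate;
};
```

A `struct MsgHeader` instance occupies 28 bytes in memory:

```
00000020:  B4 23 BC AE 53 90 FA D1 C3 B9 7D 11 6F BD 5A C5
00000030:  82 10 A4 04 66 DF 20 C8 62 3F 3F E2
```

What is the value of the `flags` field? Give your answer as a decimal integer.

`flags` follows `entries` (4 B), `length` (8 B), so it starts at offset 4 + 8 = 12 and occupies 8 bytes.
Bytes at offsets 12..19: 6F BD 5A C5 82 10 A4 04.
Little-endian stores the least-significant byte at the lowest address.
Reassemble most-significant byte first: 04 A4 10 82 C5 5A BD 6F → 0x04A41082C55ABD6F.
0x04A41082C55ABD6F = 334410426175110511.

334410426175110511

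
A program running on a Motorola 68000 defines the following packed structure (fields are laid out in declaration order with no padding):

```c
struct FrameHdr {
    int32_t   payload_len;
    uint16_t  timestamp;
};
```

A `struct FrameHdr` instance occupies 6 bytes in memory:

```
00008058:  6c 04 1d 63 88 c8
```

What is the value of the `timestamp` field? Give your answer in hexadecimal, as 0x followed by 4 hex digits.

0x88C8

`timestamp` follows `payload_len` (4 bytes), so it starts at byte offset 4 and occupies 2 bytes.
Bytes at offsets 4..5: 88 C8.
Big-endian stores the most-significant byte at the lowest address.
The bytes are already most-significant first: 0x88C8.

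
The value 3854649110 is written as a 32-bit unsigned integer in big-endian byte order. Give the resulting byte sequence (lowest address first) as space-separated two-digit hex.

3854649110 in hexadecimal, padded to 32 bits, is 0xE5C14716.
Split into bytes (most-significant first): E5 C1 47 16.
Big-endian stores the most-significant byte at the lowest address.
So the memory order matches the most-significant-first order: E5 C1 47 16.

E5 C1 47 16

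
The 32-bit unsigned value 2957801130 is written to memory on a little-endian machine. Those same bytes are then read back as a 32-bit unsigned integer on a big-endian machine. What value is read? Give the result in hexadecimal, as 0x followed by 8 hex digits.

0xAA764CB0

2957801130 in 32-bit hexadecimal is 0xB04C76AA.
Stored little-endian, the bytes at ascending addresses are AA 76 4C B0.
Read back as big-endian, the last byte is least significant, giving 0xAA764CB0.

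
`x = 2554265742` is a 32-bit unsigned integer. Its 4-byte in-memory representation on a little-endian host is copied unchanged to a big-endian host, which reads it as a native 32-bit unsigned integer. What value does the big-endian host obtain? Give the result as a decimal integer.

2382380952

2554265742 in 32-bit hexadecimal is 0x983F008E.
Stored little-endian, the bytes at ascending addresses are 8E 00 3F 98.
Read back as big-endian, the last byte is least significant, giving 0x8E003F98.
0x8E003F98 = 2382380952.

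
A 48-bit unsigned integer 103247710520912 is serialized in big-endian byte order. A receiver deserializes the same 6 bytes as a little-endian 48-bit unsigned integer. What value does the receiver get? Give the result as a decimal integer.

87987173713757

103247710520912 in 48-bit hexadecimal is 0x5DE73B1C0650.
Stored big-endian, the bytes at ascending addresses are 5D E7 3B 1C 06 50.
Read back as little-endian, the first byte is least significant, giving 0x50061C3BE75D.
0x50061C3BE75D = 87987173713757.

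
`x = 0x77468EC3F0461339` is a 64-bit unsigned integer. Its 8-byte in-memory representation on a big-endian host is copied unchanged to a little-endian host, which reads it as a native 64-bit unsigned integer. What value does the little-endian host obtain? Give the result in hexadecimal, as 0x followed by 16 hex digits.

0x391346F0C38E4677

Stored big-endian, the bytes at ascending addresses are 77 46 8E C3 F0 46 13 39.
Read back as little-endian, the first byte is least significant, giving 0x391346F0C38E4677.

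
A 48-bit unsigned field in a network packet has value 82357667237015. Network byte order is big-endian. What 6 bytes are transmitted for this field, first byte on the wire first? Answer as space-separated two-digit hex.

4A E7 63 80 0C 97

82357667237015 in hexadecimal, padded to 48 bits, is 0x4AE763800C97.
Split into bytes (most-significant first): 4A E7 63 80 0C 97.
Big-endian stores the most-significant byte at the lowest address.
So the memory order matches the most-significant-first order: 4A E7 63 80 0C 97.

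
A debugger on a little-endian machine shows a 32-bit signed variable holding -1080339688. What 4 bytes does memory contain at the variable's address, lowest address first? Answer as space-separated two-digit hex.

Two's complement of -1080339688 in 32 bits: 1080339688 = 0x4064ACE8; invert → 0xBF9B5317; add 1 → 0xBF9B5318.
Split into bytes (most-significant first): BF 9B 53 18.
Little-endian stores the least-significant byte at the lowest address.
So at ascending addresses the bytes are 18 53 9B BF.

18 53 9B BF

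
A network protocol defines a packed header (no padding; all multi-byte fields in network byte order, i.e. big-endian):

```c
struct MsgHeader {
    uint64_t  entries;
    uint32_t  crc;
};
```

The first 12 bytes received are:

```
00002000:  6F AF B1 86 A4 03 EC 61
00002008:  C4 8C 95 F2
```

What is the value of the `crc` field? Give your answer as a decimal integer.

`crc` follows `entries` (8 bytes), so it starts at byte offset 8 and occupies 4 bytes.
Bytes at offsets 8..11: C4 8C 95 F2.
Big-endian: lowest address holds the most-significant byte.
The bytes are already most-significant first: 0xC48C95F2.
0xC48C95F2 = 3297547762.

3297547762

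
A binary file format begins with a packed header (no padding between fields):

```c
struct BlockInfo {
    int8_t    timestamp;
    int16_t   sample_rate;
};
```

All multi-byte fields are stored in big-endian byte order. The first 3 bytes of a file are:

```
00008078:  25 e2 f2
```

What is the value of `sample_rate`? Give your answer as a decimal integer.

`sample_rate` follows `timestamp` (1 byte), so it starts at byte offset 1 and occupies 2 bytes.
Bytes at offsets 1..2: E2 F2.
Big-endian stores the most-significant byte at the lowest address.
The bytes are already most-significant first: 0xE2F2.
Top bit is set, so as a signed 16-bit value this is 0xE2F2 − 2^16 = -7438.

-7438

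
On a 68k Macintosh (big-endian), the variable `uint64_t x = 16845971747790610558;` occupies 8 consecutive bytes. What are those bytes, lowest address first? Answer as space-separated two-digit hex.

E9 C8 EA 0D 03 53 60 7E

16845971747790610558 in hexadecimal, padded to 64 bits, is 0xE9C8EA0D0353607E.
Split into bytes (most-significant first): E9 C8 EA 0D 03 53 60 7E.
In big-endian order the high byte comes first in memory.
So the memory order matches the most-significant-first order: E9 C8 EA 0D 03 53 60 7E.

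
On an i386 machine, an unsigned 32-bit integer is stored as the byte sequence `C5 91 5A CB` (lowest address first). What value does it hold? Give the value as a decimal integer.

In little-endian order the low byte comes first in memory.
Reassemble most-significant byte first: CB 5A 91 C5 → 0xCB5A91C5.
0xCB5A91C5 = 3411710405.

3411710405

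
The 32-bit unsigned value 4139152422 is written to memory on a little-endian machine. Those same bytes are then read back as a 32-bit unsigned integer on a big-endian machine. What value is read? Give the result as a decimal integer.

4139152422 in 32-bit hexadecimal is 0xF6B67426.
Stored little-endian, the bytes at ascending addresses are 26 74 B6 F6.
Read back as big-endian, the last byte is least significant, giving 0x2674B6F6.
0x2674B6F6 = 645183222.

645183222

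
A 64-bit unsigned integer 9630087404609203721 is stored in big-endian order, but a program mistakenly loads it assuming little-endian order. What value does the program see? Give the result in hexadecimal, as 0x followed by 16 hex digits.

0x09EEB1DB78F1A485

9630087404609203721 in 64-bit hexadecimal is 0x85A4F178DBB1EE09.
Stored big-endian, the bytes at ascending addresses are 85 A4 F1 78 DB B1 EE 09.
Read back as little-endian, the first byte is least significant, giving 0x09EEB1DB78F1A485.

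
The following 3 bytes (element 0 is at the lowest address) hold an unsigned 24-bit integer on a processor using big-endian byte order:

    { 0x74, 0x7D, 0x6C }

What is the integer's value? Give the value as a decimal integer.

7634284

Big-endian: lowest address holds the most-significant byte.
The bytes are already most-significant first: 0x747D6C.
0x747D6C = 7634284.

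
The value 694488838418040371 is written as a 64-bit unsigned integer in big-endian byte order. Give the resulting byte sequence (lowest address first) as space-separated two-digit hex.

09 A3 51 EB 42 61 86 33

694488838418040371 in hexadecimal, padded to 64 bits, is 0x09A351EB42618633.
Split into bytes (most-significant first): 09 A3 51 EB 42 61 86 33.
Big-endian stores the most-significant byte at the lowest address.
So the memory order matches the most-significant-first order: 09 A3 51 EB 42 61 86 33.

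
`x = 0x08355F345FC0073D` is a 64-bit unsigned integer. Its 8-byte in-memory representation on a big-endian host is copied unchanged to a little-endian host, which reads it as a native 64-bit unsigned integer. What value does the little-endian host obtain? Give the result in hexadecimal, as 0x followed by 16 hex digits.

0x3D07C05F345F3508

Stored big-endian, the bytes at ascending addresses are 08 35 5F 34 5F C0 07 3D.
Read back as little-endian, the first byte is least significant, giving 0x3D07C05F345F3508.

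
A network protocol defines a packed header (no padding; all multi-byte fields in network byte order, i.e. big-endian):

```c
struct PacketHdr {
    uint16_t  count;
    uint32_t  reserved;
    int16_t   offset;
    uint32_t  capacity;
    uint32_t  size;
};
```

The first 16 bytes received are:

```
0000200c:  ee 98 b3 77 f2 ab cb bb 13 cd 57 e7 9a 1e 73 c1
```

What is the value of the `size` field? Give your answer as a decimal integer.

`size` follows `count` (2 B), `reserved` (4 B), `offset` (2 B), `capacity` (4 B), so it starts at offset 2 + 4 + 2 + 4 = 12 and occupies 4 bytes.
Bytes at offsets 12..15: 9A 1E 73 C1.
Big-endian: lowest address holds the most-significant byte.
The bytes are already most-significant first: 0x9A1E73C1.
0x9A1E73C1 = 2585686977.

2585686977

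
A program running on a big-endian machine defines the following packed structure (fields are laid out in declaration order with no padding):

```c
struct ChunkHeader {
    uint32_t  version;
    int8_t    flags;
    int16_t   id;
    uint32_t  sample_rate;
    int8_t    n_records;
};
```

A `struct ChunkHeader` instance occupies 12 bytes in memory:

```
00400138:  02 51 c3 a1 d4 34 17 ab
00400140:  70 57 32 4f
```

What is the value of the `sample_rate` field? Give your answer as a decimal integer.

2876266290

`sample_rate` follows `version` (4 B), `flags` (1 B), `id` (2 B), so it starts at offset 4 + 1 + 2 = 7 and occupies 4 bytes.
Bytes at offsets 7..10: AB 70 57 32.
Big-endian: lowest address holds the most-significant byte.
The bytes are already most-significant first: 0xAB705732.
0xAB705732 = 2876266290.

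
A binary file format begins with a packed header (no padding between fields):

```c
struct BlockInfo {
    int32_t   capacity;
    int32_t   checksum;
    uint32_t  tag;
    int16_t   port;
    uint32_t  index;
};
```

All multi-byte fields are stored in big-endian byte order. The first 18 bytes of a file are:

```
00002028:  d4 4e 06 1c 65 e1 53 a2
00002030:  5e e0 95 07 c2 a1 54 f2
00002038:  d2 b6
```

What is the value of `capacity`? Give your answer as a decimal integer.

`capacity` is the first field, at byte offset 0, occupying 4 bytes.
Bytes at offsets 0..3: D4 4E 06 1C.
In big-endian order the high byte comes first in memory.
The bytes are already most-significant first: 0xD44E061C.
Top bit is set, so as a signed 32-bit value this is 0xD44E061C − 2^32 = -733084132.

-733084132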